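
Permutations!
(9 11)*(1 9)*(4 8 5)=(1 9 11)(4 8 5)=[0, 9, 2, 3, 8, 4, 6, 7, 5, 11, 10, 1]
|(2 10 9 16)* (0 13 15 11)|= 4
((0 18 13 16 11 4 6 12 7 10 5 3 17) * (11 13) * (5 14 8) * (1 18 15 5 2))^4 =(0 17 3 5 15)(1 6 14 18 12 8 11 7 2 4 10) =((0 15 5 3 17)(1 18 11 4 6 12 7 10 14 8 2)(13 16))^4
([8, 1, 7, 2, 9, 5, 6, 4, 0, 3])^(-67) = [8, 1, 9, 4, 2, 5, 6, 3, 0, 7]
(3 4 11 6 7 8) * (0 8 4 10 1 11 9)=(0 8 3 10 1 11 6 7 4 9)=[8, 11, 2, 10, 9, 5, 7, 4, 3, 0, 1, 6]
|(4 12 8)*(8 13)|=|(4 12 13 8)|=4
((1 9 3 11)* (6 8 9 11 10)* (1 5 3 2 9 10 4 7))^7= (1 11 5 3 4 7)(2 9)(6 8 10)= ((1 11 5 3 4 7)(2 9)(6 8 10))^7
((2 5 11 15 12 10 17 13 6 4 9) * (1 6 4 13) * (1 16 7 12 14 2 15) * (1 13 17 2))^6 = ((1 6 17 16 7 12 10 2 5 11 13 4 9 15 14))^6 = (1 10 9 16 11)(2 15 7 13 6)(4 17 5 14 12)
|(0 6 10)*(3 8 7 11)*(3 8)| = 3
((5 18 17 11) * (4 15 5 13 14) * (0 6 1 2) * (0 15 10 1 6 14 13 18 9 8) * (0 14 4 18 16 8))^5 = (0 15 10 9 2 4 5 1)(8 16 11 17 18 14)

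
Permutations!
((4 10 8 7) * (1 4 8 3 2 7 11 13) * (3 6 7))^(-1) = (1 13 11 8 7 6 10 4)(2 3)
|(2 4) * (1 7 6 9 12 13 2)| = 8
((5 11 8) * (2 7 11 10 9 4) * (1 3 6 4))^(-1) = (1 9 10 5 8 11 7 2 4 6 3)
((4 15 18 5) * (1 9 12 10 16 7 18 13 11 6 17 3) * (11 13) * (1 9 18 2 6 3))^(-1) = ((1 18 5 4 15 11 3 9 12 10 16 7 2 6 17))^(-1) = (1 17 6 2 7 16 10 12 9 3 11 15 4 5 18)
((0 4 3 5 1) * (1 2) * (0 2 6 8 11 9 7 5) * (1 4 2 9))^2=(0 4)(1 7 6 11 9 5 8)(2 3)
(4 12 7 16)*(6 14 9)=(4 12 7 16)(6 14 9)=[0, 1, 2, 3, 12, 5, 14, 16, 8, 6, 10, 11, 7, 13, 9, 15, 4]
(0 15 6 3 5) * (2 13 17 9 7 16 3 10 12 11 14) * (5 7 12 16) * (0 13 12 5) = (0 15 6 10 16 3 7)(2 12 11 14)(5 13 17 9) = [15, 1, 12, 7, 4, 13, 10, 0, 8, 5, 16, 14, 11, 17, 2, 6, 3, 9]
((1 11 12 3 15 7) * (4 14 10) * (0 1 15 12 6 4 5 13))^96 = (15)(0 10 6)(1 5 4)(11 13 14)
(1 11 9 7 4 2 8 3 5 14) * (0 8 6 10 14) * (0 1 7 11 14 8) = (1 14 7 4 2 6 10 8 3 5)(9 11) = [0, 14, 6, 5, 2, 1, 10, 4, 3, 11, 8, 9, 12, 13, 7]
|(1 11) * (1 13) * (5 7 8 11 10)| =7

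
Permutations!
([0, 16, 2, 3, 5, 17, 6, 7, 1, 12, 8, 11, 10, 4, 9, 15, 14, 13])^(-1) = (1 8 10 12 9 14 16)(4 13 17 5)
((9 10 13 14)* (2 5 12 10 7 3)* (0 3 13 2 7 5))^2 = ((0 3 7 13 14 9 5 12 10 2))^2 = (0 7 14 5 10)(2 3 13 9 12)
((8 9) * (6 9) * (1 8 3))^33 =(1 9 8 3 6)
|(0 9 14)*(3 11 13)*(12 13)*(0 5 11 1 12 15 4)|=28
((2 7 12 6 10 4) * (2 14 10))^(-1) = ((2 7 12 6)(4 14 10))^(-1) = (2 6 12 7)(4 10 14)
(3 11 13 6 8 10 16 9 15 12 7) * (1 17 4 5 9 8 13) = (1 17 4 5 9 15 12 7 3 11)(6 13)(8 10 16) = [0, 17, 2, 11, 5, 9, 13, 3, 10, 15, 16, 1, 7, 6, 14, 12, 8, 4]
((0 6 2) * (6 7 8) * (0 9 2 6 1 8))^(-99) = (0 7)(1 8)(2 9)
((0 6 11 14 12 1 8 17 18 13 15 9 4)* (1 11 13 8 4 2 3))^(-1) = (0 4 1 3 2 9 15 13 6)(8 18 17)(11 12 14)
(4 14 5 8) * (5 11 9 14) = (4 5 8)(9 14 11) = [0, 1, 2, 3, 5, 8, 6, 7, 4, 14, 10, 9, 12, 13, 11]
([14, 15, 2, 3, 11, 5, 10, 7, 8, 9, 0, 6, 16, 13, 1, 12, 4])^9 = [10, 14, 2, 3, 16, 5, 11, 7, 8, 9, 6, 4, 15, 13, 0, 1, 12]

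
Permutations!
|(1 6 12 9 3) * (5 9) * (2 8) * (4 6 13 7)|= 18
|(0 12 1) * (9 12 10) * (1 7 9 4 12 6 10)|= |(0 1)(4 12 7 9 6 10)|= 6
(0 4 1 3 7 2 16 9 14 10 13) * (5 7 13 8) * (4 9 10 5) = (0 9 14 5 7 2 16 10 8 4 1 3 13) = [9, 3, 16, 13, 1, 7, 6, 2, 4, 14, 8, 11, 12, 0, 5, 15, 10]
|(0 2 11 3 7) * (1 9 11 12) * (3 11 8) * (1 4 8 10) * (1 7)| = 10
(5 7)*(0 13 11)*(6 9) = (0 13 11)(5 7)(6 9) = [13, 1, 2, 3, 4, 7, 9, 5, 8, 6, 10, 0, 12, 11]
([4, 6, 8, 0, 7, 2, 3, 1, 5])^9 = (8)(0 1)(3 7)(4 6)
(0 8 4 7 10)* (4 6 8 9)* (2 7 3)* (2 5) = [9, 1, 7, 5, 3, 2, 8, 10, 6, 4, 0] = (0 9 4 3 5 2 7 10)(6 8)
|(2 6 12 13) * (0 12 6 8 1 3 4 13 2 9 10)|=|(0 12 2 8 1 3 4 13 9 10)|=10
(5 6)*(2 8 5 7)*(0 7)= (0 7 2 8 5 6)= [7, 1, 8, 3, 4, 6, 0, 2, 5]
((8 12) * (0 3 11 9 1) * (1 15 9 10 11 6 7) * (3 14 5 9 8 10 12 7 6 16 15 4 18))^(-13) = (0 1 7 8 15 16 3 18 4 9 5 14)(10 12 11)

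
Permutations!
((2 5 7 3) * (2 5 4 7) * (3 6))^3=(2 6)(3 4)(5 7)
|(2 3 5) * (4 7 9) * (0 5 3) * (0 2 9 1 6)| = |(0 5 9 4 7 1 6)| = 7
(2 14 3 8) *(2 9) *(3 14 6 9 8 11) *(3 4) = (14)(2 6 9)(3 11 4) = [0, 1, 6, 11, 3, 5, 9, 7, 8, 2, 10, 4, 12, 13, 14]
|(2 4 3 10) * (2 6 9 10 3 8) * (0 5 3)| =|(0 5 3)(2 4 8)(6 9 10)| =3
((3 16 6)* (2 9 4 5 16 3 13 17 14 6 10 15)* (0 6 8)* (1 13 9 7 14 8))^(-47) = (0 17 1 7 15 16 4 6 8 13 14 2 10 5 9)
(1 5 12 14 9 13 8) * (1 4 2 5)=(2 5 12 14 9 13 8 4)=[0, 1, 5, 3, 2, 12, 6, 7, 4, 13, 10, 11, 14, 8, 9]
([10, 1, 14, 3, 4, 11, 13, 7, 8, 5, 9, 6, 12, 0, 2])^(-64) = [13, 1, 2, 3, 4, 9, 11, 7, 8, 10, 0, 5, 12, 6, 14]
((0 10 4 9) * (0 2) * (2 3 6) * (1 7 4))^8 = ((0 10 1 7 4 9 3 6 2))^8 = (0 2 6 3 9 4 7 1 10)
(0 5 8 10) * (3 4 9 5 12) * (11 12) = (0 11 12 3 4 9 5 8 10) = [11, 1, 2, 4, 9, 8, 6, 7, 10, 5, 0, 12, 3]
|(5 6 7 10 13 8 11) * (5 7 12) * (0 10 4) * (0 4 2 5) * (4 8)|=11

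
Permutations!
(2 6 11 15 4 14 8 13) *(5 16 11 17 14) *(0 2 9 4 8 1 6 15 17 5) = (0 2 15 8 13 9 4)(1 6 5 16 11 17 14) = [2, 6, 15, 3, 0, 16, 5, 7, 13, 4, 10, 17, 12, 9, 1, 8, 11, 14]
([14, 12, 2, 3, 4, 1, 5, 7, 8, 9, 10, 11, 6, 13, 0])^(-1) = (0 14)(1 5 6 12)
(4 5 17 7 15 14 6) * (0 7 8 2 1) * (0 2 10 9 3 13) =(0 7 15 14 6 4 5 17 8 10 9 3 13)(1 2) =[7, 2, 1, 13, 5, 17, 4, 15, 10, 3, 9, 11, 12, 0, 6, 14, 16, 8]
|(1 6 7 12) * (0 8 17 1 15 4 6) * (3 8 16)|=|(0 16 3 8 17 1)(4 6 7 12 15)|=30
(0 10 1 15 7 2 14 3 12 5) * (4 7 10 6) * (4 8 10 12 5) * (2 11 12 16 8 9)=(0 6 9 2 14 3 5)(1 15 16 8 10)(4 7 11 12)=[6, 15, 14, 5, 7, 0, 9, 11, 10, 2, 1, 12, 4, 13, 3, 16, 8]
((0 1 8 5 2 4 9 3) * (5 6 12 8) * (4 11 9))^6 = ((0 1 5 2 11 9 3)(6 12 8))^6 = (12)(0 3 9 11 2 5 1)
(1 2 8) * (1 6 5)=(1 2 8 6 5)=[0, 2, 8, 3, 4, 1, 5, 7, 6]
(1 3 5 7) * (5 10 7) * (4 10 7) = (1 3 7)(4 10) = [0, 3, 2, 7, 10, 5, 6, 1, 8, 9, 4]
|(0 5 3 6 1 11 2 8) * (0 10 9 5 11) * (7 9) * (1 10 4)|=|(0 11 2 8 4 1)(3 6 10 7 9 5)|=6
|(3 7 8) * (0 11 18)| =|(0 11 18)(3 7 8)| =3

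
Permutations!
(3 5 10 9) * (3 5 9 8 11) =[0, 1, 2, 9, 4, 10, 6, 7, 11, 5, 8, 3] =(3 9 5 10 8 11)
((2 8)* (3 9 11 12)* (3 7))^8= ((2 8)(3 9 11 12 7))^8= (3 12 9 7 11)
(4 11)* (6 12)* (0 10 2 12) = (0 10 2 12 6)(4 11) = [10, 1, 12, 3, 11, 5, 0, 7, 8, 9, 2, 4, 6]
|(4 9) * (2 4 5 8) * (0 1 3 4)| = |(0 1 3 4 9 5 8 2)| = 8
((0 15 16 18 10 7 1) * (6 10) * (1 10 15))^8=(18)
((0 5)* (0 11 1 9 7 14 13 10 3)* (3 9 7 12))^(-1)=((0 5 11 1 7 14 13 10 9 12 3))^(-1)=(0 3 12 9 10 13 14 7 1 11 5)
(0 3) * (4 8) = (0 3)(4 8) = [3, 1, 2, 0, 8, 5, 6, 7, 4]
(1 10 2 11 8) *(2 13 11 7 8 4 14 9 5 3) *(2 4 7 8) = (1 10 13 11 7 2 8)(3 4 14 9 5) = [0, 10, 8, 4, 14, 3, 6, 2, 1, 5, 13, 7, 12, 11, 9]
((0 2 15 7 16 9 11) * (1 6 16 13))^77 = ((0 2 15 7 13 1 6 16 9 11))^77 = (0 16 13 2 9 1 15 11 6 7)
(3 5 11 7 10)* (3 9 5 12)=(3 12)(5 11 7 10 9)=[0, 1, 2, 12, 4, 11, 6, 10, 8, 5, 9, 7, 3]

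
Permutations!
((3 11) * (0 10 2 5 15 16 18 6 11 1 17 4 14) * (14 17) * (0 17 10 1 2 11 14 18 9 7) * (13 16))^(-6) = (0 5 17 7 2 14 9 3 6 16 11 18 13 10 1 15 4) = ((0 1 18 6 14 17 4 10 11 3 2 5 15 13 16 9 7))^(-6)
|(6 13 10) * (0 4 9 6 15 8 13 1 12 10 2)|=11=|(0 4 9 6 1 12 10 15 8 13 2)|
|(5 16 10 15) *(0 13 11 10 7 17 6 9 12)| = 12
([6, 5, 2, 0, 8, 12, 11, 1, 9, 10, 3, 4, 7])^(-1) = [3, 7, 2, 10, 11, 1, 0, 12, 4, 8, 9, 6, 5]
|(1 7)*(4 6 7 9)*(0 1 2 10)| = |(0 1 9 4 6 7 2 10)| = 8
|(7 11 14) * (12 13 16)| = 3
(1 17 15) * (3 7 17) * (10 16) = [0, 3, 2, 7, 4, 5, 6, 17, 8, 9, 16, 11, 12, 13, 14, 1, 10, 15] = (1 3 7 17 15)(10 16)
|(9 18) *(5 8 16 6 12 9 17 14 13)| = |(5 8 16 6 12 9 18 17 14 13)| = 10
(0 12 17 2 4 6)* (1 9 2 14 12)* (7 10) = (0 1 9 2 4 6)(7 10)(12 17 14) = [1, 9, 4, 3, 6, 5, 0, 10, 8, 2, 7, 11, 17, 13, 12, 15, 16, 14]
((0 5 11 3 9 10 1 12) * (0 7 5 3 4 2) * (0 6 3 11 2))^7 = (0 11 4)(1 9 6 5 12 10 3 2 7)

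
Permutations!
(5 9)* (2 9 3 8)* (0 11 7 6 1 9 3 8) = (0 11 7 6 1 9 5 8 2 3) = [11, 9, 3, 0, 4, 8, 1, 6, 2, 5, 10, 7]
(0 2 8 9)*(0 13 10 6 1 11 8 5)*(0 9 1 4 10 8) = (0 2 5 9 13 8 1 11)(4 10 6) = [2, 11, 5, 3, 10, 9, 4, 7, 1, 13, 6, 0, 12, 8]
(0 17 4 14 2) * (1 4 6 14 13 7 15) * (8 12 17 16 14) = (0 16 14 2)(1 4 13 7 15)(6 8 12 17) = [16, 4, 0, 3, 13, 5, 8, 15, 12, 9, 10, 11, 17, 7, 2, 1, 14, 6]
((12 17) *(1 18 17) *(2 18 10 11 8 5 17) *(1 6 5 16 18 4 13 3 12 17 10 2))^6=(1 6 18 12 16 3 8 13 11 4 10 2 5)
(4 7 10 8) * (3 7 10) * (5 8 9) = (3 7)(4 10 9 5 8) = [0, 1, 2, 7, 10, 8, 6, 3, 4, 5, 9]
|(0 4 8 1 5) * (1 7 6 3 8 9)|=20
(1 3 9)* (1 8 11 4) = (1 3 9 8 11 4) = [0, 3, 2, 9, 1, 5, 6, 7, 11, 8, 10, 4]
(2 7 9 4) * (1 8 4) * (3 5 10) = (1 8 4 2 7 9)(3 5 10) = [0, 8, 7, 5, 2, 10, 6, 9, 4, 1, 3]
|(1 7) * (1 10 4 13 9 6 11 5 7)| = |(4 13 9 6 11 5 7 10)| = 8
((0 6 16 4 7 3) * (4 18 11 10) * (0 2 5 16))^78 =(2 4 18)(3 10 16)(5 7 11)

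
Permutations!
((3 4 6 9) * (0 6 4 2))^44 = ((0 6 9 3 2))^44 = (0 2 3 9 6)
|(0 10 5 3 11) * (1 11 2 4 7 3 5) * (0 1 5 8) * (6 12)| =4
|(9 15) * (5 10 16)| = 6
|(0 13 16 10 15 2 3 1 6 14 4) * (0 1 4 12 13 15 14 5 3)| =15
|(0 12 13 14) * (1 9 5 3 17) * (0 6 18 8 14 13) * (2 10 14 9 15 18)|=|(0 12)(1 15 18 8 9 5 3 17)(2 10 14 6)|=8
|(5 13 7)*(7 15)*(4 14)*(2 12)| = |(2 12)(4 14)(5 13 15 7)| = 4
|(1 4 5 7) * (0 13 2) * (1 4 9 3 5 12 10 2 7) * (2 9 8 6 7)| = |(0 13 2)(1 8 6 7 4 12 10 9 3 5)| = 30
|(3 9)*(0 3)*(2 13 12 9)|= |(0 3 2 13 12 9)|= 6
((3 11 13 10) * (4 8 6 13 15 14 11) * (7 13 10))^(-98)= (3 8 10 4 6)(11 15 14)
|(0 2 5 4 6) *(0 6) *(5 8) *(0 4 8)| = |(0 2)(5 8)| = 2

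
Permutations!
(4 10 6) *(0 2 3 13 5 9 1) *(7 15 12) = (0 2 3 13 5 9 1)(4 10 6)(7 15 12) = [2, 0, 3, 13, 10, 9, 4, 15, 8, 1, 6, 11, 7, 5, 14, 12]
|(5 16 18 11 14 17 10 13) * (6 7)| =|(5 16 18 11 14 17 10 13)(6 7)| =8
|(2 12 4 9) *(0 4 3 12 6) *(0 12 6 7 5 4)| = 15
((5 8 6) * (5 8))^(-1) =(6 8)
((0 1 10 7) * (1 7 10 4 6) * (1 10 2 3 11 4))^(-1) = ((0 7)(2 3 11 4 6 10))^(-1) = (0 7)(2 10 6 4 11 3)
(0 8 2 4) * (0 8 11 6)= [11, 1, 4, 3, 8, 5, 0, 7, 2, 9, 10, 6]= (0 11 6)(2 4 8)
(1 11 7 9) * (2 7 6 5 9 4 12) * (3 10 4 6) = (1 11 3 10 4 12 2 7 6 5 9) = [0, 11, 7, 10, 12, 9, 5, 6, 8, 1, 4, 3, 2]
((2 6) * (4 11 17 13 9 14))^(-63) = (2 6)(4 13)(9 11)(14 17)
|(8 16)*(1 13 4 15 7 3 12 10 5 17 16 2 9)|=|(1 13 4 15 7 3 12 10 5 17 16 8 2 9)|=14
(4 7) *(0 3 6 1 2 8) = (0 3 6 1 2 8)(4 7) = [3, 2, 8, 6, 7, 5, 1, 4, 0]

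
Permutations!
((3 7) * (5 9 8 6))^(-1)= ((3 7)(5 9 8 6))^(-1)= (3 7)(5 6 8 9)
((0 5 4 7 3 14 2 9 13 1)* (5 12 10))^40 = ((0 12 10 5 4 7 3 14 2 9 13 1))^40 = (0 4 2)(1 5 14)(3 13 10)(7 9 12)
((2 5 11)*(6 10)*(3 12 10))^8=(12)(2 11 5)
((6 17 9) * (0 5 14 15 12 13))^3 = (17)(0 15)(5 12)(13 14)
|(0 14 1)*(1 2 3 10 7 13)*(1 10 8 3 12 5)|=6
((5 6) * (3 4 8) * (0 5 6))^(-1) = (0 5)(3 8 4) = ((0 5)(3 4 8))^(-1)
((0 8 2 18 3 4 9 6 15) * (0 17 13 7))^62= ((0 8 2 18 3 4 9 6 15 17 13 7))^62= (0 2 3 9 15 13)(4 6 17 7 8 18)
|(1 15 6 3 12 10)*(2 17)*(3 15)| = |(1 3 12 10)(2 17)(6 15)| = 4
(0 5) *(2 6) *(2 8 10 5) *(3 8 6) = (0 2 3 8 10 5) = [2, 1, 3, 8, 4, 0, 6, 7, 10, 9, 5]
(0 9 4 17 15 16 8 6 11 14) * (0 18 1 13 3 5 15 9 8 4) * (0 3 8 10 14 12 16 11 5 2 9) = (0 10 14 18 1 13 8 6 5 15 11 12 16 4 17)(2 9 3) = [10, 13, 9, 2, 17, 15, 5, 7, 6, 3, 14, 12, 16, 8, 18, 11, 4, 0, 1]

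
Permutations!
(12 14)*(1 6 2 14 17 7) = (1 6 2 14 12 17 7) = [0, 6, 14, 3, 4, 5, 2, 1, 8, 9, 10, 11, 17, 13, 12, 15, 16, 7]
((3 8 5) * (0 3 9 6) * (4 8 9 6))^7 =(9)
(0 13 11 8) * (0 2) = (0 13 11 8 2) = [13, 1, 0, 3, 4, 5, 6, 7, 2, 9, 10, 8, 12, 11]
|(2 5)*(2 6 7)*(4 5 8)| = 6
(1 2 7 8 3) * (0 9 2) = [9, 0, 7, 1, 4, 5, 6, 8, 3, 2] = (0 9 2 7 8 3 1)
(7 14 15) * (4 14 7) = [0, 1, 2, 3, 14, 5, 6, 7, 8, 9, 10, 11, 12, 13, 15, 4] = (4 14 15)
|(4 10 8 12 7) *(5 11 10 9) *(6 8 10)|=8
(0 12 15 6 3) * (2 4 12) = (0 2 4 12 15 6 3) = [2, 1, 4, 0, 12, 5, 3, 7, 8, 9, 10, 11, 15, 13, 14, 6]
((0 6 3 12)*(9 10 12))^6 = (12)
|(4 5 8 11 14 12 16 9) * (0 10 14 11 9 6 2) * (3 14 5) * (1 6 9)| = |(0 10 5 8 1 6 2)(3 14 12 16 9 4)| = 42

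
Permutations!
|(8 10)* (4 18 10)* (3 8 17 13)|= 7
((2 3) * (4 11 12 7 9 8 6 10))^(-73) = ((2 3)(4 11 12 7 9 8 6 10))^(-73) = (2 3)(4 10 6 8 9 7 12 11)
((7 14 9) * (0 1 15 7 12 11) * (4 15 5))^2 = (0 5 15 14 12)(1 4 7 9 11)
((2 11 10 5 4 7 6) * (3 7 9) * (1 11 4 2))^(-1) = (1 6 7 3 9 4 2 5 10 11)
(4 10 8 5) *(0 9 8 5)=(0 9 8)(4 10 5)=[9, 1, 2, 3, 10, 4, 6, 7, 0, 8, 5]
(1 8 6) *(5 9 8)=(1 5 9 8 6)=[0, 5, 2, 3, 4, 9, 1, 7, 6, 8]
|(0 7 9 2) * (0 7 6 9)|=|(0 6 9 2 7)|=5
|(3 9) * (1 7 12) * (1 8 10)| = |(1 7 12 8 10)(3 9)| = 10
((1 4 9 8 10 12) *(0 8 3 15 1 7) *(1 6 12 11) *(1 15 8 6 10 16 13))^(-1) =((0 6 12 7)(1 4 9 3 8 16 13)(10 11 15))^(-1) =(0 7 12 6)(1 13 16 8 3 9 4)(10 15 11)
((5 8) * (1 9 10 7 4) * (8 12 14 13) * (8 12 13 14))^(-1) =(14)(1 4 7 10 9)(5 8 12 13)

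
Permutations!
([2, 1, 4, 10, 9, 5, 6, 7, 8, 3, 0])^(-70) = (0 4 3)(2 9 10)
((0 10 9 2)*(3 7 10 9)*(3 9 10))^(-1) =(0 2 9 10)(3 7)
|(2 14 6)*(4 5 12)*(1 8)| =|(1 8)(2 14 6)(4 5 12)| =6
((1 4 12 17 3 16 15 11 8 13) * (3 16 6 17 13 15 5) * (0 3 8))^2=(0 6 16 8 11 3 17 5 15)(1 12)(4 13)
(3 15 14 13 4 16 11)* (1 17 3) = [0, 17, 2, 15, 16, 5, 6, 7, 8, 9, 10, 1, 12, 4, 13, 14, 11, 3] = (1 17 3 15 14 13 4 16 11)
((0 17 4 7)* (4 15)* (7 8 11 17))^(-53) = (0 7)(4 11 15 8 17)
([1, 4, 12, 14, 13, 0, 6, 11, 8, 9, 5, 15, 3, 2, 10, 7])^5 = [12, 3, 5, 1, 14, 2, 6, 15, 8, 9, 13, 7, 0, 10, 4, 11]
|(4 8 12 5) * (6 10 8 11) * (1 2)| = 14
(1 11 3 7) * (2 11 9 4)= (1 9 4 2 11 3 7)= [0, 9, 11, 7, 2, 5, 6, 1, 8, 4, 10, 3]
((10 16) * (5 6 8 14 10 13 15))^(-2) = (5 13 10 8)(6 15 16 14)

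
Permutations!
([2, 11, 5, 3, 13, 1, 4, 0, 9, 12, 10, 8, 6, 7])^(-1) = (0 7 13 4 6 12 9 8 11 1 5 2)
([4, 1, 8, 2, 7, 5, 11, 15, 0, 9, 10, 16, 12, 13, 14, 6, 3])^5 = (0 11)(2 15)(3 7)(4 16)(6 8)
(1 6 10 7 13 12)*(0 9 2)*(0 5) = (0 9 2 5)(1 6 10 7 13 12) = [9, 6, 5, 3, 4, 0, 10, 13, 8, 2, 7, 11, 1, 12]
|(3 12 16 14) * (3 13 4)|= 6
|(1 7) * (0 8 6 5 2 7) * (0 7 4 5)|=6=|(0 8 6)(1 7)(2 4 5)|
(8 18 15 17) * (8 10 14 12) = (8 18 15 17 10 14 12) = [0, 1, 2, 3, 4, 5, 6, 7, 18, 9, 14, 11, 8, 13, 12, 17, 16, 10, 15]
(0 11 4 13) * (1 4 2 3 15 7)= [11, 4, 3, 15, 13, 5, 6, 1, 8, 9, 10, 2, 12, 0, 14, 7]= (0 11 2 3 15 7 1 4 13)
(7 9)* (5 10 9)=(5 10 9 7)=[0, 1, 2, 3, 4, 10, 6, 5, 8, 7, 9]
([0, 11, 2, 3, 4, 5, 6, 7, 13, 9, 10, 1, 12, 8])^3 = (1 11)(8 13)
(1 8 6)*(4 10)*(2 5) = (1 8 6)(2 5)(4 10) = [0, 8, 5, 3, 10, 2, 1, 7, 6, 9, 4]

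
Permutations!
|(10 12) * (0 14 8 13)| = |(0 14 8 13)(10 12)| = 4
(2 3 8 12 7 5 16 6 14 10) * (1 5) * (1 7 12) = [0, 5, 3, 8, 4, 16, 14, 7, 1, 9, 2, 11, 12, 13, 10, 15, 6] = (1 5 16 6 14 10 2 3 8)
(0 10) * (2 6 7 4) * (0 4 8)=(0 10 4 2 6 7 8)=[10, 1, 6, 3, 2, 5, 7, 8, 0, 9, 4]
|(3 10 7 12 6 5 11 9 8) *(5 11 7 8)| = 6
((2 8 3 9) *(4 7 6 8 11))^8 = (11)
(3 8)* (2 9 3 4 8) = (2 9 3)(4 8) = [0, 1, 9, 2, 8, 5, 6, 7, 4, 3]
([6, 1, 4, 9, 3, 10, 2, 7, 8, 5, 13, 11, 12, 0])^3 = (0 4 5)(2 9 13)(3 10 6)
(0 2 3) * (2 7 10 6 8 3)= [7, 1, 2, 0, 4, 5, 8, 10, 3, 9, 6]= (0 7 10 6 8 3)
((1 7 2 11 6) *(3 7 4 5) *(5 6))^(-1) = ((1 4 6)(2 11 5 3 7))^(-1) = (1 6 4)(2 7 3 5 11)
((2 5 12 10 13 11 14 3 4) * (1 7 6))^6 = ((1 7 6)(2 5 12 10 13 11 14 3 4))^6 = (2 14 10)(3 13 5)(4 11 12)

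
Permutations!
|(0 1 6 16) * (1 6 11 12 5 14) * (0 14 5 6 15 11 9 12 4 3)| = |(0 15 11 4 3)(1 9 12 6 16 14)| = 30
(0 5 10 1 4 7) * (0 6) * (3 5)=[3, 4, 2, 5, 7, 10, 0, 6, 8, 9, 1]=(0 3 5 10 1 4 7 6)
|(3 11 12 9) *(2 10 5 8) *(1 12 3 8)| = 14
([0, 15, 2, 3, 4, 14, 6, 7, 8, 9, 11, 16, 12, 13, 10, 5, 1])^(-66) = (1 10 15 11 5 16 14)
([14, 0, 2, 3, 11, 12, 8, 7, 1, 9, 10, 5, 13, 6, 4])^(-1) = [1, 8, 2, 3, 14, 11, 13, 7, 6, 9, 10, 4, 5, 12, 0]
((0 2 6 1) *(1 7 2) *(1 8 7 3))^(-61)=((0 8 7 2 6 3 1))^(-61)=(0 7 6 1 8 2 3)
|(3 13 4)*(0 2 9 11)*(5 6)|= 12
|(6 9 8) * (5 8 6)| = |(5 8)(6 9)| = 2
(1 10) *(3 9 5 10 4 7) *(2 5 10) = (1 4 7 3 9 10)(2 5) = [0, 4, 5, 9, 7, 2, 6, 3, 8, 10, 1]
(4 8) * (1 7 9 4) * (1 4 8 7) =[0, 1, 2, 3, 7, 5, 6, 9, 4, 8] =(4 7 9 8)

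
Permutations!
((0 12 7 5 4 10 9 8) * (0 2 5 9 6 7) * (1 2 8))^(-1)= (0 12)(1 9 7 6 10 4 5 2)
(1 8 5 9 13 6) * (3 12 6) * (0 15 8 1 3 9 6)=[15, 1, 2, 12, 4, 6, 3, 7, 5, 13, 10, 11, 0, 9, 14, 8]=(0 15 8 5 6 3 12)(9 13)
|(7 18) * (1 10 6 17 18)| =6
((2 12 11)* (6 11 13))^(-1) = ((2 12 13 6 11))^(-1) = (2 11 6 13 12)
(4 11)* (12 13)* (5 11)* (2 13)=(2 13 12)(4 5 11)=[0, 1, 13, 3, 5, 11, 6, 7, 8, 9, 10, 4, 2, 12]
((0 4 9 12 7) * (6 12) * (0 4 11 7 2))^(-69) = ((0 11 7 4 9 6 12 2))^(-69) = (0 4 12 11 9 2 7 6)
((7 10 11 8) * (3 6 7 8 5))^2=(3 7 11)(5 6 10)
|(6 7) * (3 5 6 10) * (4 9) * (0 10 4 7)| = 15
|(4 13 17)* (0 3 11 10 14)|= 15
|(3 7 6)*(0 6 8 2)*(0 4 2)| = |(0 6 3 7 8)(2 4)| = 10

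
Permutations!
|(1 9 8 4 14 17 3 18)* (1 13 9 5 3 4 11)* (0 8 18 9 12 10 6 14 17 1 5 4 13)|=56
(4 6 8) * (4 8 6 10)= [0, 1, 2, 3, 10, 5, 6, 7, 8, 9, 4]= (4 10)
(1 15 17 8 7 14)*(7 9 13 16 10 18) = (1 15 17 8 9 13 16 10 18 7 14) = [0, 15, 2, 3, 4, 5, 6, 14, 9, 13, 18, 11, 12, 16, 1, 17, 10, 8, 7]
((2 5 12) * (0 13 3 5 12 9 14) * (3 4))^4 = ((0 13 4 3 5 9 14)(2 12))^4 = (0 5 13 9 4 14 3)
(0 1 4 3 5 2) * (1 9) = (0 9 1 4 3 5 2) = [9, 4, 0, 5, 3, 2, 6, 7, 8, 1]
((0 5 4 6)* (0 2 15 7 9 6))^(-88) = ((0 5 4)(2 15 7 9 6))^(-88) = (0 4 5)(2 7 6 15 9)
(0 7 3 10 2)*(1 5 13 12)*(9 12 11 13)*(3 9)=(0 7 9 12 1 5 3 10 2)(11 13)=[7, 5, 0, 10, 4, 3, 6, 9, 8, 12, 2, 13, 1, 11]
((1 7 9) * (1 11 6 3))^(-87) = (1 11)(3 9)(6 7)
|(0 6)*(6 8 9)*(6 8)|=|(0 6)(8 9)|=2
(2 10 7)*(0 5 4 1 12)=[5, 12, 10, 3, 1, 4, 6, 2, 8, 9, 7, 11, 0]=(0 5 4 1 12)(2 10 7)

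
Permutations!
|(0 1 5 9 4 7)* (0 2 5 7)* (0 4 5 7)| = 2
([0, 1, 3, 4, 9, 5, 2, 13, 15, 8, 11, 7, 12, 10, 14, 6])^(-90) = (2 3 4 9 8 15 6)(7 10)(11 13)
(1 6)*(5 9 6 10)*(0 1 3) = (0 1 10 5 9 6 3) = [1, 10, 2, 0, 4, 9, 3, 7, 8, 6, 5]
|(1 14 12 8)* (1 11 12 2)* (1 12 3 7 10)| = |(1 14 2 12 8 11 3 7 10)| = 9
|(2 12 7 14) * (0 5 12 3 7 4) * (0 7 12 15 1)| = 12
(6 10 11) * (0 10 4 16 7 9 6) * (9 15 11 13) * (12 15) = [10, 1, 2, 3, 16, 5, 4, 12, 8, 6, 13, 0, 15, 9, 14, 11, 7] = (0 10 13 9 6 4 16 7 12 15 11)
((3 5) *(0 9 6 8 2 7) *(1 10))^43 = ((0 9 6 8 2 7)(1 10)(3 5))^43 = (0 9 6 8 2 7)(1 10)(3 5)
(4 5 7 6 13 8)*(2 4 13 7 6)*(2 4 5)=(2 5 6 7 4)(8 13)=[0, 1, 5, 3, 2, 6, 7, 4, 13, 9, 10, 11, 12, 8]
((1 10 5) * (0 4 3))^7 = ((0 4 3)(1 10 5))^7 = (0 4 3)(1 10 5)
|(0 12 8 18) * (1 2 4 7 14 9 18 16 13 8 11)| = |(0 12 11 1 2 4 7 14 9 18)(8 16 13)| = 30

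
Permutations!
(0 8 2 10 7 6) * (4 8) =[4, 1, 10, 3, 8, 5, 0, 6, 2, 9, 7] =(0 4 8 2 10 7 6)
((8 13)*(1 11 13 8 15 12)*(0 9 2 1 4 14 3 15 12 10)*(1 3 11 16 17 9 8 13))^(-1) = ((0 8 13 12 4 14 11 1 16 17 9 2 3 15 10))^(-1) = (0 10 15 3 2 9 17 16 1 11 14 4 12 13 8)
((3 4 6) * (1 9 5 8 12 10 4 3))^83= ((1 9 5 8 12 10 4 6))^83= (1 8 4 9 12 6 5 10)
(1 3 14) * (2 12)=(1 3 14)(2 12)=[0, 3, 12, 14, 4, 5, 6, 7, 8, 9, 10, 11, 2, 13, 1]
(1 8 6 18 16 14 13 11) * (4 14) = (1 8 6 18 16 4 14 13 11) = [0, 8, 2, 3, 14, 5, 18, 7, 6, 9, 10, 1, 12, 11, 13, 15, 4, 17, 16]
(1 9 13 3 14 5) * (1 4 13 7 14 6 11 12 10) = [0, 9, 2, 6, 13, 4, 11, 14, 8, 7, 1, 12, 10, 3, 5] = (1 9 7 14 5 4 13 3 6 11 12 10)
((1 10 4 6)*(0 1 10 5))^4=((0 1 5)(4 6 10))^4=(0 1 5)(4 6 10)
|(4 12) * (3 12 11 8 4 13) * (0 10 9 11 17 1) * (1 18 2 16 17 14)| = 24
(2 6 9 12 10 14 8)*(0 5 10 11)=(0 5 10 14 8 2 6 9 12 11)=[5, 1, 6, 3, 4, 10, 9, 7, 2, 12, 14, 0, 11, 13, 8]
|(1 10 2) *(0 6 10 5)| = 6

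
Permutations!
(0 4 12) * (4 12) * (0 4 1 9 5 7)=(0 12 4 1 9 5 7)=[12, 9, 2, 3, 1, 7, 6, 0, 8, 5, 10, 11, 4]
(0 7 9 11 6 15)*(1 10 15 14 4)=(0 7 9 11 6 14 4 1 10 15)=[7, 10, 2, 3, 1, 5, 14, 9, 8, 11, 15, 6, 12, 13, 4, 0]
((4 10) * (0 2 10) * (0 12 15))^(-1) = ((0 2 10 4 12 15))^(-1) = (0 15 12 4 10 2)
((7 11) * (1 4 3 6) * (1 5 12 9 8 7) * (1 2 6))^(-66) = (2 7 9 5)(6 11 8 12)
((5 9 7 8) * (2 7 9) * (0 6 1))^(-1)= (9)(0 1 6)(2 5 8 7)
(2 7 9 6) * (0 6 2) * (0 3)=(0 6 3)(2 7 9)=[6, 1, 7, 0, 4, 5, 3, 9, 8, 2]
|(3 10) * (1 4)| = |(1 4)(3 10)| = 2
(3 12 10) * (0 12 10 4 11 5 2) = (0 12 4 11 5 2)(3 10) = [12, 1, 0, 10, 11, 2, 6, 7, 8, 9, 3, 5, 4]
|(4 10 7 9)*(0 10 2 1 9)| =|(0 10 7)(1 9 4 2)| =12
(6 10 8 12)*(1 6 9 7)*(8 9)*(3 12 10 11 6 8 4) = (1 8 10 9 7)(3 12 4)(6 11) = [0, 8, 2, 12, 3, 5, 11, 1, 10, 7, 9, 6, 4]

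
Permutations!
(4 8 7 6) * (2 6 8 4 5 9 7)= [0, 1, 6, 3, 4, 9, 5, 8, 2, 7]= (2 6 5 9 7 8)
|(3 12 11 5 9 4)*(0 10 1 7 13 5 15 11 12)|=|(0 10 1 7 13 5 9 4 3)(11 15)|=18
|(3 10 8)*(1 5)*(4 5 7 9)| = |(1 7 9 4 5)(3 10 8)| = 15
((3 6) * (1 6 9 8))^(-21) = ((1 6 3 9 8))^(-21) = (1 8 9 3 6)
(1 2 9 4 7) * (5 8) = [0, 2, 9, 3, 7, 8, 6, 1, 5, 4] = (1 2 9 4 7)(5 8)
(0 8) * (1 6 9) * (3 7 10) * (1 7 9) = (0 8)(1 6)(3 9 7 10) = [8, 6, 2, 9, 4, 5, 1, 10, 0, 7, 3]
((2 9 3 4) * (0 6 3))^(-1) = ((0 6 3 4 2 9))^(-1) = (0 9 2 4 3 6)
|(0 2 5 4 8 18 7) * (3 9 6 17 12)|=35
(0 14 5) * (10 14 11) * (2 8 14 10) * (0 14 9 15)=(0 11 2 8 9 15)(5 14)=[11, 1, 8, 3, 4, 14, 6, 7, 9, 15, 10, 2, 12, 13, 5, 0]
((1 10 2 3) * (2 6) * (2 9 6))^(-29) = ((1 10 2 3)(6 9))^(-29) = (1 3 2 10)(6 9)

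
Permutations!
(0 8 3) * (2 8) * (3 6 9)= (0 2 8 6 9 3)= [2, 1, 8, 0, 4, 5, 9, 7, 6, 3]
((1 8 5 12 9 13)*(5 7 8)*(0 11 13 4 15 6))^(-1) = ((0 11 13 1 5 12 9 4 15 6)(7 8))^(-1) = (0 6 15 4 9 12 5 1 13 11)(7 8)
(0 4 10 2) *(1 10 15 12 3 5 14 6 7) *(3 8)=(0 4 15 12 8 3 5 14 6 7 1 10 2)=[4, 10, 0, 5, 15, 14, 7, 1, 3, 9, 2, 11, 8, 13, 6, 12]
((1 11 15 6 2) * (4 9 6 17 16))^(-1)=((1 11 15 17 16 4 9 6 2))^(-1)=(1 2 6 9 4 16 17 15 11)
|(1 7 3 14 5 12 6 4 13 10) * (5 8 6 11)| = |(1 7 3 14 8 6 4 13 10)(5 12 11)| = 9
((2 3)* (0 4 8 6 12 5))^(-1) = ((0 4 8 6 12 5)(2 3))^(-1) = (0 5 12 6 8 4)(2 3)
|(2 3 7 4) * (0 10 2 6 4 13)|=|(0 10 2 3 7 13)(4 6)|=6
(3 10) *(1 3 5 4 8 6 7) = [0, 3, 2, 10, 8, 4, 7, 1, 6, 9, 5] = (1 3 10 5 4 8 6 7)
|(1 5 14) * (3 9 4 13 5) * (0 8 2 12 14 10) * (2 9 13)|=|(0 8 9 4 2 12 14 1 3 13 5 10)|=12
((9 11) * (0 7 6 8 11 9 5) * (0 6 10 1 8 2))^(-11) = ((0 7 10 1 8 11 5 6 2))^(-11) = (0 6 11 1 7 2 5 8 10)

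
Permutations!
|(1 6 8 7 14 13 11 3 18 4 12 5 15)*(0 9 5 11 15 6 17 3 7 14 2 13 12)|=17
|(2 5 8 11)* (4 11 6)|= 6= |(2 5 8 6 4 11)|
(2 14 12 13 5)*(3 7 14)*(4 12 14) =(14)(2 3 7 4 12 13 5) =[0, 1, 3, 7, 12, 2, 6, 4, 8, 9, 10, 11, 13, 5, 14]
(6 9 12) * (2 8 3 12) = [0, 1, 8, 12, 4, 5, 9, 7, 3, 2, 10, 11, 6] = (2 8 3 12 6 9)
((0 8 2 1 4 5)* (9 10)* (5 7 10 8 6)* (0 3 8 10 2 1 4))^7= (0 6 5 3 8 1)(2 4 7)(9 10)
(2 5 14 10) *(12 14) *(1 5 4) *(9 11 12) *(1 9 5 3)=(1 3)(2 4 9 11 12 14 10)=[0, 3, 4, 1, 9, 5, 6, 7, 8, 11, 2, 12, 14, 13, 10]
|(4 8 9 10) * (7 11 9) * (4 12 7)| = 10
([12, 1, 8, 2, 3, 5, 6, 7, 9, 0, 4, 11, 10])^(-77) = [4, 1, 0, 9, 8, 5, 6, 7, 12, 10, 2, 11, 3]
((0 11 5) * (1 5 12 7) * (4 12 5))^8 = (12)(0 5 11)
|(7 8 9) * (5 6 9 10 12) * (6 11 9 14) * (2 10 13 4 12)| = 8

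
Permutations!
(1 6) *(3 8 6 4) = (1 4 3 8 6) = [0, 4, 2, 8, 3, 5, 1, 7, 6]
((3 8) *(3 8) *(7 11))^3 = ((7 11))^3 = (7 11)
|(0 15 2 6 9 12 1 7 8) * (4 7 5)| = 11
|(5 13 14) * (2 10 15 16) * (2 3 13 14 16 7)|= 12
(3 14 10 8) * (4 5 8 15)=[0, 1, 2, 14, 5, 8, 6, 7, 3, 9, 15, 11, 12, 13, 10, 4]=(3 14 10 15 4 5 8)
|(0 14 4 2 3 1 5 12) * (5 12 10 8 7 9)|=35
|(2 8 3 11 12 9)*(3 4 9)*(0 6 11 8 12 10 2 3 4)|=|(0 6 11 10 2 12 4 9 3 8)|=10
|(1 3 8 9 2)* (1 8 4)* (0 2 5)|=15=|(0 2 8 9 5)(1 3 4)|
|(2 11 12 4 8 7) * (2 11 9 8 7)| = |(2 9 8)(4 7 11 12)| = 12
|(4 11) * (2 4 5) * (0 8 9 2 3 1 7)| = 10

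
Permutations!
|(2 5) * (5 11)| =|(2 11 5)| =3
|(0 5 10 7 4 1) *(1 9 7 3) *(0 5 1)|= 15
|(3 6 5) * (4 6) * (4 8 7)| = |(3 8 7 4 6 5)| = 6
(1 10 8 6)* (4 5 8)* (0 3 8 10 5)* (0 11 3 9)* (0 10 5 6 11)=(0 9 10 4)(1 6)(3 8 11)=[9, 6, 2, 8, 0, 5, 1, 7, 11, 10, 4, 3]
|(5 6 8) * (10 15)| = 6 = |(5 6 8)(10 15)|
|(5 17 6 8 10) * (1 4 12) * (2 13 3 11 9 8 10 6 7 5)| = 24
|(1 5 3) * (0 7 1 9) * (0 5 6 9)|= 7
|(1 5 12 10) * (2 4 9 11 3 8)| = 12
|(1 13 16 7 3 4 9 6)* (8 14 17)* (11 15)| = |(1 13 16 7 3 4 9 6)(8 14 17)(11 15)| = 24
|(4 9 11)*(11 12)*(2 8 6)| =|(2 8 6)(4 9 12 11)| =12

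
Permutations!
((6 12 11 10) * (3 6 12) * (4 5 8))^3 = (12)(3 6) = ((3 6)(4 5 8)(10 12 11))^3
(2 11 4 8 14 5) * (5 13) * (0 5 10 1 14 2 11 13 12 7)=(0 5 11 4 8 2 13 10 1 14 12 7)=[5, 14, 13, 3, 8, 11, 6, 0, 2, 9, 1, 4, 7, 10, 12]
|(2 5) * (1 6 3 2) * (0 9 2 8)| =8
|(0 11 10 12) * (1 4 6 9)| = 4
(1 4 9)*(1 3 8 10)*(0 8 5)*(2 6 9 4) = [8, 2, 6, 5, 4, 0, 9, 7, 10, 3, 1] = (0 8 10 1 2 6 9 3 5)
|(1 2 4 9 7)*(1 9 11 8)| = 10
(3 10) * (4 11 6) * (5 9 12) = [0, 1, 2, 10, 11, 9, 4, 7, 8, 12, 3, 6, 5] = (3 10)(4 11 6)(5 9 12)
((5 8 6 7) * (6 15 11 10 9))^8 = ((5 8 15 11 10 9 6 7))^8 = (15)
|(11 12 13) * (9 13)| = |(9 13 11 12)| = 4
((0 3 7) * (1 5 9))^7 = (0 3 7)(1 5 9)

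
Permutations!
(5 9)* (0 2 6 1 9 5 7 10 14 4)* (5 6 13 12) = (0 2 13 12 5 6 1 9 7 10 14 4) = [2, 9, 13, 3, 0, 6, 1, 10, 8, 7, 14, 11, 5, 12, 4]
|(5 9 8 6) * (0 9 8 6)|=|(0 9 6 5 8)|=5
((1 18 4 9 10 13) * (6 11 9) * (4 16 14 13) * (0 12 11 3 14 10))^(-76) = (1 6 18 3 16 14 10 13 4) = ((0 12 11 9)(1 18 16 10 4 6 3 14 13))^(-76)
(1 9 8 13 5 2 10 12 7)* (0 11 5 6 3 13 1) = (0 11 5 2 10 12 7)(1 9 8)(3 13 6) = [11, 9, 10, 13, 4, 2, 3, 0, 1, 8, 12, 5, 7, 6]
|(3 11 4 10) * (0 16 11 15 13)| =8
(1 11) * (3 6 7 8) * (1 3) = (1 11 3 6 7 8) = [0, 11, 2, 6, 4, 5, 7, 8, 1, 9, 10, 3]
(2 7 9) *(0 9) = [9, 1, 7, 3, 4, 5, 6, 0, 8, 2] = (0 9 2 7)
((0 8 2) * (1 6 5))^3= (8)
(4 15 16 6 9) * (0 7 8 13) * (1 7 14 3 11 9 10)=(0 14 3 11 9 4 15 16 6 10 1 7 8 13)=[14, 7, 2, 11, 15, 5, 10, 8, 13, 4, 1, 9, 12, 0, 3, 16, 6]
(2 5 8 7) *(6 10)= (2 5 8 7)(6 10)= [0, 1, 5, 3, 4, 8, 10, 2, 7, 9, 6]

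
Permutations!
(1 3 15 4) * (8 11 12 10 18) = [0, 3, 2, 15, 1, 5, 6, 7, 11, 9, 18, 12, 10, 13, 14, 4, 16, 17, 8] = (1 3 15 4)(8 11 12 10 18)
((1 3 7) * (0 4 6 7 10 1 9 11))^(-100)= (0 6 9)(1 10 3)(4 7 11)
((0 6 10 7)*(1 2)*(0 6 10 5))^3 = (0 6 10 5 7)(1 2)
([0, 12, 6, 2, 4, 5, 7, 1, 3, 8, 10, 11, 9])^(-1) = (1 7 6 2 3 8 9 12)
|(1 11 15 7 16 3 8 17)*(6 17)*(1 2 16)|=12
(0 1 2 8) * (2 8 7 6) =[1, 8, 7, 3, 4, 5, 2, 6, 0] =(0 1 8)(2 7 6)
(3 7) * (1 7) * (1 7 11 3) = [0, 11, 2, 7, 4, 5, 6, 1, 8, 9, 10, 3] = (1 11 3 7)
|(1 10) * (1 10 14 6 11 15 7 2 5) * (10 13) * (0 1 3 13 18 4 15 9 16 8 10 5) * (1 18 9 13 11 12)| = 12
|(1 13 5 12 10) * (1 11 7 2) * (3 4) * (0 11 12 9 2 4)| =|(0 11 7 4 3)(1 13 5 9 2)(10 12)| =10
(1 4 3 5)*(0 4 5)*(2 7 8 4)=(0 2 7 8 4 3)(1 5)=[2, 5, 7, 0, 3, 1, 6, 8, 4]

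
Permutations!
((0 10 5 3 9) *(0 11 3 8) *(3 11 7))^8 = ((11)(0 10 5 8)(3 9 7))^8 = (11)(3 7 9)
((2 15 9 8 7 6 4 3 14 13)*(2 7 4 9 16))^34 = (2 15 16)(3 13 6 8)(4 14 7 9)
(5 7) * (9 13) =(5 7)(9 13) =[0, 1, 2, 3, 4, 7, 6, 5, 8, 13, 10, 11, 12, 9]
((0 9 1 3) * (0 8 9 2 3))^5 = ((0 2 3 8 9 1))^5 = (0 1 9 8 3 2)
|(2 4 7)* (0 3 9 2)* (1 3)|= 7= |(0 1 3 9 2 4 7)|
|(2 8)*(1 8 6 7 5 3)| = 7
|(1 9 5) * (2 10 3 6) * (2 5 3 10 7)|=|(10)(1 9 3 6 5)(2 7)|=10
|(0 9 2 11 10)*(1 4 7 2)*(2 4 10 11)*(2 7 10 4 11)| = 15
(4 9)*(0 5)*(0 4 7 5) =(4 9 7 5) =[0, 1, 2, 3, 9, 4, 6, 5, 8, 7]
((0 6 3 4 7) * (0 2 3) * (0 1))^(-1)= ((0 6 1)(2 3 4 7))^(-1)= (0 1 6)(2 7 4 3)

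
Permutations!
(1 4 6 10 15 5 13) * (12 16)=[0, 4, 2, 3, 6, 13, 10, 7, 8, 9, 15, 11, 16, 1, 14, 5, 12]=(1 4 6 10 15 5 13)(12 16)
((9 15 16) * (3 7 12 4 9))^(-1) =(3 16 15 9 4 12 7)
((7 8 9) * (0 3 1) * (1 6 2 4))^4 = ((0 3 6 2 4 1)(7 8 9))^4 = (0 4 6)(1 2 3)(7 8 9)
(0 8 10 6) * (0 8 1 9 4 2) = (0 1 9 4 2)(6 8 10) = [1, 9, 0, 3, 2, 5, 8, 7, 10, 4, 6]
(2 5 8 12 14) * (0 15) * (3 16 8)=(0 15)(2 5 3 16 8 12 14)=[15, 1, 5, 16, 4, 3, 6, 7, 12, 9, 10, 11, 14, 13, 2, 0, 8]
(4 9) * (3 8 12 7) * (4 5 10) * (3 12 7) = (3 8 7 12)(4 9 5 10) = [0, 1, 2, 8, 9, 10, 6, 12, 7, 5, 4, 11, 3]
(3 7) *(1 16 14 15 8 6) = (1 16 14 15 8 6)(3 7) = [0, 16, 2, 7, 4, 5, 1, 3, 6, 9, 10, 11, 12, 13, 15, 8, 14]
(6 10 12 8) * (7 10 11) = (6 11 7 10 12 8) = [0, 1, 2, 3, 4, 5, 11, 10, 6, 9, 12, 7, 8]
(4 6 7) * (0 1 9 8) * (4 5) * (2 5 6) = (0 1 9 8)(2 5 4)(6 7) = [1, 9, 5, 3, 2, 4, 7, 6, 0, 8]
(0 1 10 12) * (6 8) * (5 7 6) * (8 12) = (0 1 10 8 5 7 6 12) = [1, 10, 2, 3, 4, 7, 12, 6, 5, 9, 8, 11, 0]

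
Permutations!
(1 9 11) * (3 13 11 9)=(1 3 13 11)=[0, 3, 2, 13, 4, 5, 6, 7, 8, 9, 10, 1, 12, 11]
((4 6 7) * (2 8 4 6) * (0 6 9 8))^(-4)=(0 9 2 7 4 6 8)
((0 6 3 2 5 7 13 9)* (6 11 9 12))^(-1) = ((0 11 9)(2 5 7 13 12 6 3))^(-1) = (0 9 11)(2 3 6 12 13 7 5)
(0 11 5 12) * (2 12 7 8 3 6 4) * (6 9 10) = (0 11 5 7 8 3 9 10 6 4 2 12) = [11, 1, 12, 9, 2, 7, 4, 8, 3, 10, 6, 5, 0]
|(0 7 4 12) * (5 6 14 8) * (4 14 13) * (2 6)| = 10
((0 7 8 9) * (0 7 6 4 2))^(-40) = (7 9 8)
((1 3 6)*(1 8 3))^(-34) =((3 6 8))^(-34) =(3 8 6)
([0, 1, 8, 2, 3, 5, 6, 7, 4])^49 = (2 8 4 3)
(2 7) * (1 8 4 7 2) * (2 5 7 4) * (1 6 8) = (2 5 7 6 8) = [0, 1, 5, 3, 4, 7, 8, 6, 2]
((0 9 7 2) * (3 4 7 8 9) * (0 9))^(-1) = (0 8 9 2 7 4 3)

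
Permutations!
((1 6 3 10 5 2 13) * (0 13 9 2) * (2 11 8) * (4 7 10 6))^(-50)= ((0 13 1 4 7 10 5)(2 9 11 8)(3 6))^(-50)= (0 5 10 7 4 1 13)(2 11)(8 9)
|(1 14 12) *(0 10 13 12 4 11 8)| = 9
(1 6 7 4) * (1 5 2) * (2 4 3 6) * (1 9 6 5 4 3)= (1 2 9 6 7)(3 5)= [0, 2, 9, 5, 4, 3, 7, 1, 8, 6]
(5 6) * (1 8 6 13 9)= (1 8 6 5 13 9)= [0, 8, 2, 3, 4, 13, 5, 7, 6, 1, 10, 11, 12, 9]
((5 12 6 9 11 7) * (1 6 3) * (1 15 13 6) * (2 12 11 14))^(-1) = (2 14 9 6 13 15 3 12)(5 7 11)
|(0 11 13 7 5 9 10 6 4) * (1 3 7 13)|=|(13)(0 11 1 3 7 5 9 10 6 4)|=10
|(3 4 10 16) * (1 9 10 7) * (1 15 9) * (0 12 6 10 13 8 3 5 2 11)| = 56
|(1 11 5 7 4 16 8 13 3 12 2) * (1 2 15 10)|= 12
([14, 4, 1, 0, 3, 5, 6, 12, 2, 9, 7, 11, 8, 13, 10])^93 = (0 7 2 3 10 8 4 14 12 1)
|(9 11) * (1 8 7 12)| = |(1 8 7 12)(9 11)| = 4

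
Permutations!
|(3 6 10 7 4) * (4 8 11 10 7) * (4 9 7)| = 15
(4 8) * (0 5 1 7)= [5, 7, 2, 3, 8, 1, 6, 0, 4]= (0 5 1 7)(4 8)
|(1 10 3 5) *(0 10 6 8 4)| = 8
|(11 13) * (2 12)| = 2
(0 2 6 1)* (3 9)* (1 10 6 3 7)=(0 2 3 9 7 1)(6 10)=[2, 0, 3, 9, 4, 5, 10, 1, 8, 7, 6]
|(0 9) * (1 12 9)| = |(0 1 12 9)| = 4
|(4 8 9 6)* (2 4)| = |(2 4 8 9 6)| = 5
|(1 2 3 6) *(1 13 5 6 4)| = |(1 2 3 4)(5 6 13)| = 12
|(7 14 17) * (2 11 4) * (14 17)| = 6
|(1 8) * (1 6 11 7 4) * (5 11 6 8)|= |(1 5 11 7 4)|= 5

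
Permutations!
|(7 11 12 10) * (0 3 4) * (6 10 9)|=|(0 3 4)(6 10 7 11 12 9)|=6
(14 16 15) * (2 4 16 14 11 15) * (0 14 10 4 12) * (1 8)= (0 14 10 4 16 2 12)(1 8)(11 15)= [14, 8, 12, 3, 16, 5, 6, 7, 1, 9, 4, 15, 0, 13, 10, 11, 2]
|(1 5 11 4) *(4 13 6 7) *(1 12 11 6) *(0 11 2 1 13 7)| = 9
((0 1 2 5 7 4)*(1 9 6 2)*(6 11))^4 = (0 2)(4 6)(5 9)(7 11)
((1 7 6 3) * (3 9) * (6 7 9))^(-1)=(1 3 9)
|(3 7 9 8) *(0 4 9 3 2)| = |(0 4 9 8 2)(3 7)| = 10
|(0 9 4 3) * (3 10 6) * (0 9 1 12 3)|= 8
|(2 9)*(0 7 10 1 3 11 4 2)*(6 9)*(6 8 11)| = |(0 7 10 1 3 6 9)(2 8 11 4)| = 28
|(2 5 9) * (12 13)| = |(2 5 9)(12 13)| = 6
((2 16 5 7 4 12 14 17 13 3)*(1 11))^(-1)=(1 11)(2 3 13 17 14 12 4 7 5 16)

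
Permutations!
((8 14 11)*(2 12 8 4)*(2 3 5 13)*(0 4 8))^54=((0 4 3 5 13 2 12)(8 14 11))^54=(14)(0 2 5 4 12 13 3)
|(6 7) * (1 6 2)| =4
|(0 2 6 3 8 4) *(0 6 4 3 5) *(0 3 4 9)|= 15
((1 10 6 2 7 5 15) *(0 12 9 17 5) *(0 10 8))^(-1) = (0 8 1 15 5 17 9 12)(2 6 10 7)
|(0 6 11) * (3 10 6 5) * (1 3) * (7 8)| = 14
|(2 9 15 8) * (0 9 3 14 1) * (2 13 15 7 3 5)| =|(0 9 7 3 14 1)(2 5)(8 13 15)| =6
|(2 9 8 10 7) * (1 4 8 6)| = 8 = |(1 4 8 10 7 2 9 6)|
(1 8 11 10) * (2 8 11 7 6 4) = (1 11 10)(2 8 7 6 4) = [0, 11, 8, 3, 2, 5, 4, 6, 7, 9, 1, 10]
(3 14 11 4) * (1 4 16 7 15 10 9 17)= (1 4 3 14 11 16 7 15 10 9 17)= [0, 4, 2, 14, 3, 5, 6, 15, 8, 17, 9, 16, 12, 13, 11, 10, 7, 1]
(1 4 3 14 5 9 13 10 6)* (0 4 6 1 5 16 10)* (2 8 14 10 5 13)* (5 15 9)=(0 4 3 10 1 6 13)(2 8 14 16 15 9)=[4, 6, 8, 10, 3, 5, 13, 7, 14, 2, 1, 11, 12, 0, 16, 9, 15]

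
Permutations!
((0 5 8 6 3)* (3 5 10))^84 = ((0 10 3)(5 8 6))^84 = (10)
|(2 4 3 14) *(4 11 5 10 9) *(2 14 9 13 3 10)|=15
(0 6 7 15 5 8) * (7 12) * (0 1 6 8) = [8, 6, 2, 3, 4, 0, 12, 15, 1, 9, 10, 11, 7, 13, 14, 5] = (0 8 1 6 12 7 15 5)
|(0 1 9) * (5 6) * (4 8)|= 6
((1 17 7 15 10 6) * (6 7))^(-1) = (1 6 17)(7 10 15)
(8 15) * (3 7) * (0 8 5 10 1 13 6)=[8, 13, 2, 7, 4, 10, 0, 3, 15, 9, 1, 11, 12, 6, 14, 5]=(0 8 15 5 10 1 13 6)(3 7)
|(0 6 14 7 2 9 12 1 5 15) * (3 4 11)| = |(0 6 14 7 2 9 12 1 5 15)(3 4 11)| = 30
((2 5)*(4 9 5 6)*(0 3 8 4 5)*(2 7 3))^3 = ((0 2 6 5 7 3 8 4 9))^3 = (0 5 8)(2 7 4)(3 9 6)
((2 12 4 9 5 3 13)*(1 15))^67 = ((1 15)(2 12 4 9 5 3 13))^67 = (1 15)(2 5 12 3 4 13 9)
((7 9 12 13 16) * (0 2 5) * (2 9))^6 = (0 2 16 12)(5 7 13 9)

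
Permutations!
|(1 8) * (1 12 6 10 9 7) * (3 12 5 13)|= 10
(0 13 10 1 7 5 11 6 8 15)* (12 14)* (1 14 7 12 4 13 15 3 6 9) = (0 15)(1 12 7 5 11 9)(3 6 8)(4 13 10 14) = [15, 12, 2, 6, 13, 11, 8, 5, 3, 1, 14, 9, 7, 10, 4, 0]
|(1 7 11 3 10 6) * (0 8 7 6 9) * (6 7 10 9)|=9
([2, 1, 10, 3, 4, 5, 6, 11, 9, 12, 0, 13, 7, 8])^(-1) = (0 10 2)(7 12 9 8 13 11)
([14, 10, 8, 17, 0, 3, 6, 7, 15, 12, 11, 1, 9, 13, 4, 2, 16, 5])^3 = [0, 1, 2, 3, 4, 5, 6, 7, 8, 12, 10, 11, 9, 13, 14, 15, 16, 17]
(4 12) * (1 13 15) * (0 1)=(0 1 13 15)(4 12)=[1, 13, 2, 3, 12, 5, 6, 7, 8, 9, 10, 11, 4, 15, 14, 0]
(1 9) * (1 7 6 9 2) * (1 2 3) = (1 3)(6 9 7) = [0, 3, 2, 1, 4, 5, 9, 6, 8, 7]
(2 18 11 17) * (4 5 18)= (2 4 5 18 11 17)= [0, 1, 4, 3, 5, 18, 6, 7, 8, 9, 10, 17, 12, 13, 14, 15, 16, 2, 11]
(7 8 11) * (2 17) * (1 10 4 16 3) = (1 10 4 16 3)(2 17)(7 8 11) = [0, 10, 17, 1, 16, 5, 6, 8, 11, 9, 4, 7, 12, 13, 14, 15, 3, 2]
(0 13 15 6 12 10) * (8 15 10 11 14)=[13, 1, 2, 3, 4, 5, 12, 7, 15, 9, 0, 14, 11, 10, 8, 6]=(0 13 10)(6 12 11 14 8 15)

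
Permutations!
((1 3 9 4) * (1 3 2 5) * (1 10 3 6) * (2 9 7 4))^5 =((1 9 2 5 10 3 7 4 6))^5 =(1 3 9 7 2 4 5 6 10)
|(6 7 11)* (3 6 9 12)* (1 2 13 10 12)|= 10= |(1 2 13 10 12 3 6 7 11 9)|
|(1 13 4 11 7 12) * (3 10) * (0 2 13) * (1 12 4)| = 12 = |(0 2 13 1)(3 10)(4 11 7)|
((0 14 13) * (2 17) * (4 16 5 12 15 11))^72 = (17)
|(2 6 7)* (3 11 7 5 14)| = 7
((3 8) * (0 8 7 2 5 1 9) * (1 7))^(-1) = ((0 8 3 1 9)(2 5 7))^(-1) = (0 9 1 3 8)(2 7 5)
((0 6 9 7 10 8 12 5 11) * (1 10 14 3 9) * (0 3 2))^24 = (0 14 9 11 12 10 6 2 7 3 5 8 1)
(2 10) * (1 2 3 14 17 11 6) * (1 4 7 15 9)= (1 2 10 3 14 17 11 6 4 7 15 9)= [0, 2, 10, 14, 7, 5, 4, 15, 8, 1, 3, 6, 12, 13, 17, 9, 16, 11]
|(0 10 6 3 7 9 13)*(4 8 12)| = |(0 10 6 3 7 9 13)(4 8 12)| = 21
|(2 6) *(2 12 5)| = 4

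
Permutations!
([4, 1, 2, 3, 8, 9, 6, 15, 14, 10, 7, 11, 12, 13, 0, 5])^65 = [4, 1, 2, 3, 8, 5, 6, 7, 14, 9, 10, 11, 12, 13, 0, 15]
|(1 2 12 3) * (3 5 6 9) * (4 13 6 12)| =|(1 2 4 13 6 9 3)(5 12)| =14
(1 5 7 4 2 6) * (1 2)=[0, 5, 6, 3, 1, 7, 2, 4]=(1 5 7 4)(2 6)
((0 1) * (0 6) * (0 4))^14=((0 1 6 4))^14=(0 6)(1 4)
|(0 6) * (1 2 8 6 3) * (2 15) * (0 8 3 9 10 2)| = 14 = |(0 9 10 2 3 1 15)(6 8)|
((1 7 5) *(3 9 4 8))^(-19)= ((1 7 5)(3 9 4 8))^(-19)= (1 5 7)(3 9 4 8)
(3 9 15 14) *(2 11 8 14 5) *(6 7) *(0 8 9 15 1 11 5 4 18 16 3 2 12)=(0 8 14 2 5 12)(1 11 9)(3 15 4 18 16)(6 7)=[8, 11, 5, 15, 18, 12, 7, 6, 14, 1, 10, 9, 0, 13, 2, 4, 3, 17, 16]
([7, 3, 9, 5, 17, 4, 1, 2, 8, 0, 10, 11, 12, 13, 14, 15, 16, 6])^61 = [7, 3, 9, 5, 17, 4, 1, 2, 8, 0, 10, 11, 12, 13, 14, 15, 16, 6]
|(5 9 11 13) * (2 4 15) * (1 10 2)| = 20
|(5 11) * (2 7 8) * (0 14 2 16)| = 6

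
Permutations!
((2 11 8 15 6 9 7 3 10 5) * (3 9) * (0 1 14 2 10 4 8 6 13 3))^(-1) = ((0 1 14 2 11 6)(3 4 8 15 13)(5 10)(7 9))^(-1) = (0 6 11 2 14 1)(3 13 15 8 4)(5 10)(7 9)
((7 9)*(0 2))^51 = ((0 2)(7 9))^51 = (0 2)(7 9)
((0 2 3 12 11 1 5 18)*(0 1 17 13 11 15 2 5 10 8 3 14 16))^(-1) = (0 16 14 2 15 12 3 8 10 1 18 5)(11 13 17)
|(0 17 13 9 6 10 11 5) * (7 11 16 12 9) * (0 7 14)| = |(0 17 13 14)(5 7 11)(6 10 16 12 9)| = 60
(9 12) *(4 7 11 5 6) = (4 7 11 5 6)(9 12) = [0, 1, 2, 3, 7, 6, 4, 11, 8, 12, 10, 5, 9]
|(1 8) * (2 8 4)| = 4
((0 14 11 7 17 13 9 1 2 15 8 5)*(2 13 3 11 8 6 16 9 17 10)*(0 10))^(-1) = ((0 14 8 5 10 2 15 6 16 9 1 13 17 3 11 7))^(-1) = (0 7 11 3 17 13 1 9 16 6 15 2 10 5 8 14)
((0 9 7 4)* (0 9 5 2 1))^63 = (9)(0 1 2 5)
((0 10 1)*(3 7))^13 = (0 10 1)(3 7)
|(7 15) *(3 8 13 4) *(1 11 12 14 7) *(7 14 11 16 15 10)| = 12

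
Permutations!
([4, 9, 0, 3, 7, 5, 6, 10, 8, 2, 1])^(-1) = [2, 10, 9, 3, 0, 5, 6, 4, 8, 1, 7]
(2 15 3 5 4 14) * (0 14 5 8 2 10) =(0 14 10)(2 15 3 8)(4 5) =[14, 1, 15, 8, 5, 4, 6, 7, 2, 9, 0, 11, 12, 13, 10, 3]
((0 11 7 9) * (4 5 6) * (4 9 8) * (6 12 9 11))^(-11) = (0 12 4 7 6 9 5 8 11)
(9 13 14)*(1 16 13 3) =(1 16 13 14 9 3) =[0, 16, 2, 1, 4, 5, 6, 7, 8, 3, 10, 11, 12, 14, 9, 15, 13]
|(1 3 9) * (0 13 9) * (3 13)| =6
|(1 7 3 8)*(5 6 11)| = |(1 7 3 8)(5 6 11)| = 12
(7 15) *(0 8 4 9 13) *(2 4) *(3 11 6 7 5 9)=[8, 1, 4, 11, 3, 9, 7, 15, 2, 13, 10, 6, 12, 0, 14, 5]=(0 8 2 4 3 11 6 7 15 5 9 13)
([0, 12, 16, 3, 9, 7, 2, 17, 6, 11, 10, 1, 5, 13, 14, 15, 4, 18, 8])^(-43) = (1 16 18 12 4 8 5 9 6 7 11 2 17)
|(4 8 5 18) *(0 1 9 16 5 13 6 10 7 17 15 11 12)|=16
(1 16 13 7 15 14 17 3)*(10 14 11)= (1 16 13 7 15 11 10 14 17 3)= [0, 16, 2, 1, 4, 5, 6, 15, 8, 9, 14, 10, 12, 7, 17, 11, 13, 3]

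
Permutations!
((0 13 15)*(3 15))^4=(15)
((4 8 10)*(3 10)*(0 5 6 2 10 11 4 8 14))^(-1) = ((0 5 6 2 10 8 3 11 4 14))^(-1) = (0 14 4 11 3 8 10 2 6 5)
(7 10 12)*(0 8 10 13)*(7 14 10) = [8, 1, 2, 3, 4, 5, 6, 13, 7, 9, 12, 11, 14, 0, 10] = (0 8 7 13)(10 12 14)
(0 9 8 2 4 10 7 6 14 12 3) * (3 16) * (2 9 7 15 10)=(0 7 6 14 12 16 3)(2 4)(8 9)(10 15)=[7, 1, 4, 0, 2, 5, 14, 6, 9, 8, 15, 11, 16, 13, 12, 10, 3]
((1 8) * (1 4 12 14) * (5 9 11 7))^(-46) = (1 14 12 4 8)(5 11)(7 9)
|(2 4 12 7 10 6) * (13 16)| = 6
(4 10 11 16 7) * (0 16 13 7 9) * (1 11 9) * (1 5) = (0 16 5 1 11 13 7 4 10 9) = [16, 11, 2, 3, 10, 1, 6, 4, 8, 0, 9, 13, 12, 7, 14, 15, 5]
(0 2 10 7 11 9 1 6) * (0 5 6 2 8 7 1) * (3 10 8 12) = (0 12 3 10 1 2 8 7 11 9)(5 6) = [12, 2, 8, 10, 4, 6, 5, 11, 7, 0, 1, 9, 3]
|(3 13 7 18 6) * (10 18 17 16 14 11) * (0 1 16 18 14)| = |(0 1 16)(3 13 7 17 18 6)(10 14 11)| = 6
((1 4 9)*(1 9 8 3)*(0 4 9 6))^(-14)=(9)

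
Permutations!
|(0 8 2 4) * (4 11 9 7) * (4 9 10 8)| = 4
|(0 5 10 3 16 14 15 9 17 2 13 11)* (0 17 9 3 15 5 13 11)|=|(0 13)(2 11 17)(3 16 14 5 10 15)|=6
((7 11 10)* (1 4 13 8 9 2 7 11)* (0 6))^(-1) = ((0 6)(1 4 13 8 9 2 7)(10 11))^(-1) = (0 6)(1 7 2 9 8 13 4)(10 11)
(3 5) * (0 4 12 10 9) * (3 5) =[4, 1, 2, 3, 12, 5, 6, 7, 8, 0, 9, 11, 10] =(0 4 12 10 9)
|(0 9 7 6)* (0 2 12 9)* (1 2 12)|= 4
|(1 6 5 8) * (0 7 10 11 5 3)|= 9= |(0 7 10 11 5 8 1 6 3)|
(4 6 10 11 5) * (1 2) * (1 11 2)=(2 11 5 4 6 10)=[0, 1, 11, 3, 6, 4, 10, 7, 8, 9, 2, 5]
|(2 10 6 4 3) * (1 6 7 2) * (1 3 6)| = 6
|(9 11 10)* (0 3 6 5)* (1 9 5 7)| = |(0 3 6 7 1 9 11 10 5)| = 9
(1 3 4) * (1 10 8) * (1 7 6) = [0, 3, 2, 4, 10, 5, 1, 6, 7, 9, 8] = (1 3 4 10 8 7 6)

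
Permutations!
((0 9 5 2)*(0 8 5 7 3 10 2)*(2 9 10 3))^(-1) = (0 5 8 2 7 9 10)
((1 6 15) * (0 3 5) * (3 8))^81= ((0 8 3 5)(1 6 15))^81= (15)(0 8 3 5)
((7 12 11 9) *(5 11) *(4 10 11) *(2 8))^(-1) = (2 8)(4 5 12 7 9 11 10)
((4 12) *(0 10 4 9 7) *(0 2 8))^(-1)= ((0 10 4 12 9 7 2 8))^(-1)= (0 8 2 7 9 12 4 10)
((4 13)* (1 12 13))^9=(1 12 13 4)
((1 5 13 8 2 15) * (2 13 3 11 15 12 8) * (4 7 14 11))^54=((1 5 3 4 7 14 11 15)(2 12 8 13))^54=(1 11 7 3)(2 8)(4 5 15 14)(12 13)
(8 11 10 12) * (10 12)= (8 11 12)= [0, 1, 2, 3, 4, 5, 6, 7, 11, 9, 10, 12, 8]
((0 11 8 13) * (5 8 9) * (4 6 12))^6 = ((0 11 9 5 8 13)(4 6 12))^6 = (13)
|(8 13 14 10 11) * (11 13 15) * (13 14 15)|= 4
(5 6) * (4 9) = (4 9)(5 6) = [0, 1, 2, 3, 9, 6, 5, 7, 8, 4]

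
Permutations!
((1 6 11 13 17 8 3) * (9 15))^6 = ((1 6 11 13 17 8 3)(9 15))^6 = (1 3 8 17 13 11 6)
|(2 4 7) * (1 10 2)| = 5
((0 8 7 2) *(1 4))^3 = (0 2 7 8)(1 4)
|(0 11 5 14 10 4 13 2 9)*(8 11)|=10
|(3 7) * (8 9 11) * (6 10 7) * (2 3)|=15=|(2 3 6 10 7)(8 9 11)|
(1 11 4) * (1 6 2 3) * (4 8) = (1 11 8 4 6 2 3) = [0, 11, 3, 1, 6, 5, 2, 7, 4, 9, 10, 8]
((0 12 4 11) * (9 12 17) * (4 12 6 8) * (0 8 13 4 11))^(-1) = (0 4 13 6 9 17)(8 11)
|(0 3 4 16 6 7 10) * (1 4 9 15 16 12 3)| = 11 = |(0 1 4 12 3 9 15 16 6 7 10)|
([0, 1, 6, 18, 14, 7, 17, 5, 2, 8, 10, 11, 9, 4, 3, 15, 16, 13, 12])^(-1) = [0, 1, 8, 14, 13, 7, 2, 5, 9, 12, 10, 11, 18, 17, 4, 15, 16, 6, 3]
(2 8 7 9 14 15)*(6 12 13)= [0, 1, 8, 3, 4, 5, 12, 9, 7, 14, 10, 11, 13, 6, 15, 2]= (2 8 7 9 14 15)(6 12 13)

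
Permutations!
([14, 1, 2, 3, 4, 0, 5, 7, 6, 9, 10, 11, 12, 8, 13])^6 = [0, 1, 2, 3, 4, 5, 6, 7, 8, 9, 10, 11, 12, 13, 14]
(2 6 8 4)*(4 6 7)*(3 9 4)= (2 7 3 9 4)(6 8)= [0, 1, 7, 9, 2, 5, 8, 3, 6, 4]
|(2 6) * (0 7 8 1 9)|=|(0 7 8 1 9)(2 6)|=10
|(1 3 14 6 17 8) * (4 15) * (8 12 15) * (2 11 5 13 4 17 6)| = 9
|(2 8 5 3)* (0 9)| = |(0 9)(2 8 5 3)| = 4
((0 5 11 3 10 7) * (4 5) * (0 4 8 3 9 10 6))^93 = ((0 8 3 6)(4 5 11 9 10 7))^93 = (0 8 3 6)(4 9)(5 10)(7 11)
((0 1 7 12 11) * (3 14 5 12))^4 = ((0 1 7 3 14 5 12 11))^4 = (0 14)(1 5)(3 11)(7 12)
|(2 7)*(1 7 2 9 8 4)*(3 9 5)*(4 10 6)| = 9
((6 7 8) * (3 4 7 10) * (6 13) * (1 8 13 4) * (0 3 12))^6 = (0 13 1 10 4)(3 6 8 12 7)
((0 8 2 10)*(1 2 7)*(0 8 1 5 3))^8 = (10)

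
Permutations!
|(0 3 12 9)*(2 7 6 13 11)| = |(0 3 12 9)(2 7 6 13 11)| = 20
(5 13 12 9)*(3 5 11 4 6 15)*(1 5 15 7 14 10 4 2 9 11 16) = (1 5 13 12 11 2 9 16)(3 15)(4 6 7 14 10) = [0, 5, 9, 15, 6, 13, 7, 14, 8, 16, 4, 2, 11, 12, 10, 3, 1]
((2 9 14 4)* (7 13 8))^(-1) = ((2 9 14 4)(7 13 8))^(-1) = (2 4 14 9)(7 8 13)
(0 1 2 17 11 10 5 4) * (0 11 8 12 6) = (0 1 2 17 8 12 6)(4 11 10 5) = [1, 2, 17, 3, 11, 4, 0, 7, 12, 9, 5, 10, 6, 13, 14, 15, 16, 8]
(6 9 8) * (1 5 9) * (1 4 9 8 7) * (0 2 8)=[2, 5, 8, 3, 9, 0, 4, 1, 6, 7]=(0 2 8 6 4 9 7 1 5)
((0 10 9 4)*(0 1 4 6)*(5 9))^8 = ((0 10 5 9 6)(1 4))^8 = (0 9 10 6 5)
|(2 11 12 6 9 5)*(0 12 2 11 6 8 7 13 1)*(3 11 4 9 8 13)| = |(0 12 13 1)(2 6 8 7 3 11)(4 9 5)| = 12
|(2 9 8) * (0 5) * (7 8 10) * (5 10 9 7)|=|(0 10 5)(2 7 8)|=3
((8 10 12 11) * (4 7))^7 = (4 7)(8 11 12 10)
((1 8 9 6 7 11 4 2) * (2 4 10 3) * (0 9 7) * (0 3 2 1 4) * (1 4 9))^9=(0 3 9 10 7 1 4 6 2 11 8)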